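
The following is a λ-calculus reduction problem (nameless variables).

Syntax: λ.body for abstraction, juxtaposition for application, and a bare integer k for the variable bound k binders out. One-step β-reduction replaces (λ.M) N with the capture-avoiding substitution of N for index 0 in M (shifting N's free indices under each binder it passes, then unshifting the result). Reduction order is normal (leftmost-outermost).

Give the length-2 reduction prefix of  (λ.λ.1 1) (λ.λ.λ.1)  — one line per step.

  start: (λ.λ.1 1) (λ.λ.λ.1)
  →1  λ.(λ.λ.λ.1) (λ.λ.λ.1)
  →2  λ.λ.λ.1

Answer: after 2 steps: λ.λ.λ.1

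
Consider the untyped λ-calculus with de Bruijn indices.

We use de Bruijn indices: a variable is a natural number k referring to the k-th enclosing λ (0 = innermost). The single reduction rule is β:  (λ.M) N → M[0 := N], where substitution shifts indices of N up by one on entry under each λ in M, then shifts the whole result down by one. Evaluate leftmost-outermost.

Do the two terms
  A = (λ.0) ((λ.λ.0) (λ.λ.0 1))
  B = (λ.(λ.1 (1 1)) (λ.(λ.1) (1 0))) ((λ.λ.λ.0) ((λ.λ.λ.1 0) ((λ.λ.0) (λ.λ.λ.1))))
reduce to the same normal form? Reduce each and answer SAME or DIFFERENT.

Answer: SAME — A ⇓ λ.0, B ⇓ λ.0

Reduction:
Term A:
  start: (λ.0) ((λ.λ.0) (λ.λ.0 1))
  →1  (λ.λ.0) (λ.λ.0 1)
  →2  λ.0

Term B:
  start: (λ.(λ.1 (1 1)) (λ.(λ.1) (1 0))) ((λ.λ.λ.0) ((λ.λ.λ.1 0) ((λ.λ.0) (λ.λ.λ.1))))
  →1  (λ.(λ.λ.λ.0) ((λ.λ.λ.1 0) ((λ.λ.0) (λ.λ.λ.1))) ((λ.λ.λ.0) ((λ.λ.λ.1 0) ((λ.λ.0) (λ.λ.λ.1))) ((λ.λ.λ.0) ((λ.λ.λ.1 0) ((λ.λ.0) (λ.λ.λ.1)))))) (λ.(λ.1) ((λ.λ.λ.0) ((λ.λ.λ.1 0) ((λ.λ.0) (λ.λ.λ.1))) 0))
  →2  (λ.λ.λ.0) ((λ.λ.λ.1 0) ((λ.λ.0) (λ.λ.λ.1))) ((λ.λ.λ.0) ((λ.λ.λ.1 0) ((λ.λ.0) (λ.λ.λ.1))) ((λ.λ.λ.0) ((λ.λ.λ.1 0) ((λ.λ.0) (λ.λ.λ.1)))))
  →3  (λ.λ.0) ((λ.λ.λ.0) ((λ.λ.λ.1 0) ((λ.λ.0) (λ.λ.λ.1))) ((λ.λ.λ.0) ((λ.λ.λ.1 0) ((λ.λ.0) (λ.λ.λ.1)))))
  →4  λ.0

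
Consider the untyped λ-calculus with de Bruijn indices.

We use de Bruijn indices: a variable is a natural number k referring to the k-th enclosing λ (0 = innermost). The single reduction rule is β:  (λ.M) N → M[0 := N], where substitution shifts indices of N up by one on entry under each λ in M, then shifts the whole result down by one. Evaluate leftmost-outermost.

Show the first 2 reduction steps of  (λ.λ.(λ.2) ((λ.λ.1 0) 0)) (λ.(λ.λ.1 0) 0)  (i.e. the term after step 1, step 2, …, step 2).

Answer: after 2 steps: λ.λ.(λ.λ.1 0) 0

Reduction:
  start: (λ.λ.(λ.2) ((λ.λ.1 0) 0)) (λ.(λ.λ.1 0) 0)
  [1] λ.(λ.λ.(λ.λ.1 0) 0) ((λ.λ.1 0) 0)
  [2] λ.λ.(λ.λ.1 0) 0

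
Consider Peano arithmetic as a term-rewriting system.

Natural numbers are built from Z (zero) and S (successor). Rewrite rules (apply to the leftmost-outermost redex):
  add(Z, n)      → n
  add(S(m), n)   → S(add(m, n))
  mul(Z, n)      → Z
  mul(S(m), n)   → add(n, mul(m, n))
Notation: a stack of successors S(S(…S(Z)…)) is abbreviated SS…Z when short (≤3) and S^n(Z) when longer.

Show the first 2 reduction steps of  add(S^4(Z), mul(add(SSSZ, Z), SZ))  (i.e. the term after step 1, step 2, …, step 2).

  start: add(S^4(Z), mul(add(SSSZ, Z), SZ))
  step 1: S(add(SSSZ, mul(add(SSSZ, Z), SZ)))
  step 2: S(S(add(SSZ, mul(add(SSSZ, Z), SZ))))

Answer: after 2 steps: S(S(add(SSZ, mul(add(SSSZ, Z), SZ))))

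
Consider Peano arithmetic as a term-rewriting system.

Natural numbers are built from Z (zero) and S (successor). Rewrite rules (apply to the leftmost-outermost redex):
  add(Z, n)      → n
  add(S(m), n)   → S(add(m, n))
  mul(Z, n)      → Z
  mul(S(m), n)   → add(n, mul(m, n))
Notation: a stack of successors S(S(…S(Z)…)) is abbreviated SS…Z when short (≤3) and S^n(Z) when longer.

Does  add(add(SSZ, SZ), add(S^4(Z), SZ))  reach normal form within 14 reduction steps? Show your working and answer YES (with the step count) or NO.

Answer: YES — reaches normal form S^8(Z) in 12 ≤ 14 steps

Working:
  start: add(add(SSZ, SZ), add(S^4(Z), SZ))
  [1] add(S(add(SZ, SZ)), add(S^4(Z), SZ))
  [2] S(add(add(SZ, SZ), add(S^4(Z), SZ)))
  [3] S(add(S(add(Z, SZ)), add(S^4(Z), SZ)))
  [4] S(S(add(add(Z, SZ), add(S^4(Z), SZ))))
  [5] S(S(add(SZ, add(S^4(Z), SZ))))
  [6] S(S(S(add(Z, add(S^4(Z), SZ)))))
  [7] S(S(S(add(S^4(Z), SZ))))
  [8] S(S(S(S(add(SSSZ, SZ)))))
  [9] S(S(S(S(S(add(SSZ, SZ))))))
  [10] S(S(S(S(S(S(add(SZ, SZ)))))))
  [11] S(S(S(S(S(S(S(add(Z, SZ))))))))
  [12] S^8(Z)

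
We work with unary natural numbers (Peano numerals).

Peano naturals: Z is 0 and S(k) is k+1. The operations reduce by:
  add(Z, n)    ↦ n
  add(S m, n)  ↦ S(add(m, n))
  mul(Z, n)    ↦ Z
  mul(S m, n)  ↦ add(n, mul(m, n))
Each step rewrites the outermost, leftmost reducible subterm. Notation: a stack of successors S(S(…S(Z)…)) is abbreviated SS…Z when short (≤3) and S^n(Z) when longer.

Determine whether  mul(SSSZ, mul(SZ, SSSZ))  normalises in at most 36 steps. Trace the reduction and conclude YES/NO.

  start: mul(SSSZ, mul(SZ, SSSZ))
  →1  add(mul(SZ, SSSZ), mul(SSZ, mul(SZ, SSSZ)))
  →2  add(add(SSSZ, mul(Z, SSSZ)), mul(SSZ, mul(SZ, SSSZ)))
  →3  add(S(add(SSZ, mul(Z, SSSZ))), mul(SSZ, mul(SZ, SSSZ)))
  →4  S(add(add(SSZ, mul(Z, SSSZ)), mul(SSZ, mul(SZ, SSSZ))))
  →5  S(add(S(add(SZ, mul(Z, SSSZ))), mul(SSZ, mul(SZ, SSSZ))))
  →6  S(S(add(add(SZ, mul(Z, SSSZ)), mul(SSZ, mul(SZ, SSSZ)))))
  →7  S(S(add(S(add(Z, mul(Z, SSSZ))), mul(SSZ, mul(SZ, SSSZ)))))
  →8  S(S(S(add(add(Z, mul(Z, SSSZ)), mul(SSZ, mul(SZ, SSSZ))))))
  →9  S(S(S(add(mul(Z, SSSZ), mul(SSZ, mul(SZ, SSSZ))))))
  →10  S(S(S(add(Z, mul(SSZ, mul(SZ, SSSZ))))))
  →11  S(S(S(mul(SSZ, mul(SZ, SSSZ)))))
  →12  S(S(S(add(mul(SZ, SSSZ), mul(SZ, mul(SZ, SSSZ))))))
  →13  S(S(S(add(add(SSSZ, mul(Z, SSSZ)), mul(SZ, mul(SZ, SSSZ))))))
  →14  S(S(S(add(S(add(SSZ, mul(Z, SSSZ))), mul(SZ, mul(SZ, SSSZ))))))
  →15  S(S(S(S(add(add(SSZ, mul(Z, SSSZ)), mul(SZ, mul(SZ, SSSZ)))))))
  →16  S(S(S(S(add(S(add(SZ, mul(Z, SSSZ))), mul(SZ, mul(SZ, SSSZ)))))))
  →17  S(S(S(S(S(add(add(SZ, mul(Z, SSSZ)), mul(SZ, mul(SZ, SSSZ))))))))
  →18  S(S(S(S(S(add(S(add(Z, mul(Z, SSSZ))), mul(SZ, mul(SZ, SSSZ))))))))
  →19  S(S(S(S(S(S(add(add(Z, mul(Z, SSSZ)), mul(SZ, mul(SZ, SSSZ)))))))))
  →20  S(S(S(S(S(S(add(mul(Z, SSSZ), mul(SZ, mul(SZ, SSSZ)))))))))
  →21  S(S(S(S(S(S(add(Z, mul(SZ, mul(SZ, SSSZ)))))))))
  →22  S(S(S(S(S(S(mul(SZ, mul(SZ, SSSZ))))))))
  →23  S(S(S(S(S(S(add(mul(SZ, SSSZ), mul(Z, mul(SZ, SSSZ)))))))))
  →24  S(S(S(S(S(S(add(add(SSSZ, mul(Z, SSSZ)), mul(Z, mul(SZ, SSSZ)))))))))
  →25  S(S(S(S(S(S(add(S(add(SSZ, mul(Z, SSSZ))), mul(Z, mul(SZ, SSSZ)))))))))
  →26  S(S(S(S(S(S(S(add(add(SSZ, mul(Z, SSSZ)), mul(Z, mul(SZ, SSSZ))))))))))
  →27  S(S(S(S(S(S(S(add(S(add(SZ, mul(Z, SSSZ))), mul(Z, mul(SZ, SSSZ))))))))))
  →28  S(S(S(S(S(S(S(S(add(add(SZ, mul(Z, SSSZ)), mul(Z, mul(SZ, SSSZ)))))))))))
  →29  S(S(S(S(S(S(S(S(add(S(add(Z, mul(Z, SSSZ))), mul(Z, mul(SZ, SSSZ)))))))))))
  →30  S(S(S(S(S(S(S(S(S(add(add(Z, mul(Z, SSSZ)), mul(Z, mul(SZ, SSSZ))))))))))))
  →31  S(S(S(S(S(S(S(S(S(add(mul(Z, SSSZ), mul(Z, mul(SZ, SSSZ))))))))))))
  →32  S(S(S(S(S(S(S(S(S(add(Z, mul(Z, mul(SZ, SSSZ))))))))))))
  →33  S(S(S(S(S(S(S(S(S(mul(Z, mul(SZ, SSSZ)))))))))))
  →34  S^9(Z)

Answer: YES — reaches normal form S^9(Z) in 34 ≤ 36 steps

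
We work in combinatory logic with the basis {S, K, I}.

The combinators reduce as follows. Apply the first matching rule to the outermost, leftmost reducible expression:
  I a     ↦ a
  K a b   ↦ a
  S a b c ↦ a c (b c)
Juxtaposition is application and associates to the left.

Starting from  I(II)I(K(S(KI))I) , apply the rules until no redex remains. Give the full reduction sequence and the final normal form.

  start: I(II)I(K(S(KI))I)
  step 1: III(K(S(KI))I)
  step 2: II(K(S(KI))I)
  step 3: I(K(S(KI))I)
  step 4: K(S(KI))I
  step 5: S(KI)

Answer: normal form = S(KI)  (in 5 steps)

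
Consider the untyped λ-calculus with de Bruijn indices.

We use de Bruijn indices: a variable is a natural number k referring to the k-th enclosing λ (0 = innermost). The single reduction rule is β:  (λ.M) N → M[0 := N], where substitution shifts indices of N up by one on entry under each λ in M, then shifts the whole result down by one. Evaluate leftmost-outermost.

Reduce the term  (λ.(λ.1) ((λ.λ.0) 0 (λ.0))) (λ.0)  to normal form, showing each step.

  start: (λ.(λ.1) ((λ.λ.0) 0 (λ.0))) (λ.0)
  [1] (λ.λ.0) ((λ.λ.0) (λ.0) (λ.0))
  [2] λ.0

Answer: normal form = λ.0  (in 2 steps)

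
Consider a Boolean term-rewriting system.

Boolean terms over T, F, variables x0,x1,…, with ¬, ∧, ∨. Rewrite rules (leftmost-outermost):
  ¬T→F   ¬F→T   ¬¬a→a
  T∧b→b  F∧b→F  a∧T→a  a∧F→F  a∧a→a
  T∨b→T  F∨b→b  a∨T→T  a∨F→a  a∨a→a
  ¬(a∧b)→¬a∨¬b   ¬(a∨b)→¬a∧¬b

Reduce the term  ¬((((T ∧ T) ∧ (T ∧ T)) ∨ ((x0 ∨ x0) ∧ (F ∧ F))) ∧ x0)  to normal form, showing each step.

  start: ¬((((T ∧ T) ∧ (T ∧ T)) ∨ ((x0 ∨ x0) ∧ (F ∧ F))) ∧ x0)
  step 1: ¬(((T ∧ T) ∧ (T ∧ T)) ∨ ((x0 ∨ x0) ∧ (F ∧ F))) ∨ ¬x0
  step 2: (¬((T ∧ T) ∧ (T ∧ T)) ∧ ¬((x0 ∨ x0) ∧ (F ∧ F))) ∨ ¬x0
  step 3: ((¬(T ∧ T) ∨ ¬(T ∧ T)) ∧ ¬((x0 ∨ x0) ∧ (F ∧ F))) ∨ ¬x0
  step 4: (¬(T ∧ T) ∧ ¬((x0 ∨ x0) ∧ (F ∧ F))) ∨ ¬x0
  step 5: ((¬T ∨ ¬T) ∧ ¬((x0 ∨ x0) ∧ (F ∧ F))) ∨ ¬x0
  step 6: (¬T ∧ ¬((x0 ∨ x0) ∧ (F ∧ F))) ∨ ¬x0
  step 7: (F ∧ ¬((x0 ∨ x0) ∧ (F ∧ F))) ∨ ¬x0
  step 8: F ∨ ¬x0
  step 9: ¬x0

Answer: normal form = ¬x0  (in 9 steps)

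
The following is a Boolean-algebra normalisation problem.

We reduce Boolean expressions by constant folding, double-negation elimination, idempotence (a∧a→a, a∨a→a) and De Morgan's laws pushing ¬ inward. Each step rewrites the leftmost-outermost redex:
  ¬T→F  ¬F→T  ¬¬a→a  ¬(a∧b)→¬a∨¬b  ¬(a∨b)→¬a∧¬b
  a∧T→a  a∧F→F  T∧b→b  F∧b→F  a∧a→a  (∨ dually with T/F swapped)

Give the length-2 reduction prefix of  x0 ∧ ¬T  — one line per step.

Answer: after 2 steps: F

Reduction:
  start: x0 ∧ ¬T
  →1  x0 ∧ F
  →2  F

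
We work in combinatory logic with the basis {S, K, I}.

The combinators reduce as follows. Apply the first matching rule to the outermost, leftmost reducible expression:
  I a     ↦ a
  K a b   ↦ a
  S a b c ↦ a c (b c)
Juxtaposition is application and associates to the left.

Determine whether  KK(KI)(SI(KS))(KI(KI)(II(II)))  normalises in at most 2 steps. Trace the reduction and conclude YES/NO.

Answer: YES — reaches normal form SI(KS) in 2 ≤ 2 steps

Derivation:
  start: KK(KI)(SI(KS))(KI(KI)(II(II)))
  [1] K(SI(KS))(KI(KI)(II(II)))
  [2] SI(KS)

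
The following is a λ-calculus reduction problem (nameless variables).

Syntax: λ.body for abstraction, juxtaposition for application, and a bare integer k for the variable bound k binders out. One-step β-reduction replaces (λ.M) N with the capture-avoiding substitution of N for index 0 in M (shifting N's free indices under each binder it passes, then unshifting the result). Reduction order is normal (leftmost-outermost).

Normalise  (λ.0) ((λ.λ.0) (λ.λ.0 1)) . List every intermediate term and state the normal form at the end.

  start: (λ.0) ((λ.λ.0) (λ.λ.0 1))
  step 1: (λ.λ.0) (λ.λ.0 1)
  step 2: λ.0

Answer: normal form = λ.0  (in 2 steps)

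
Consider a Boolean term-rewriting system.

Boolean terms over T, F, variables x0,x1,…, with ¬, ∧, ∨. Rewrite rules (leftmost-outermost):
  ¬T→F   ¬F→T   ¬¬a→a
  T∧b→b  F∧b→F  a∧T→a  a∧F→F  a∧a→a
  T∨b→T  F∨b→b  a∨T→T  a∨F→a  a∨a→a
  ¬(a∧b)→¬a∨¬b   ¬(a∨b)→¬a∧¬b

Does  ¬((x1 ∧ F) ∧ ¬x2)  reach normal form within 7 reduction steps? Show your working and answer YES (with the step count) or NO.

  start: ¬((x1 ∧ F) ∧ ¬x2)
  →1  ¬(x1 ∧ F) ∨ ¬¬x2
  →2  (¬x1 ∨ ¬F) ∨ ¬¬x2
  →3  (¬x1 ∨ T) ∨ ¬¬x2
  →4  T ∨ ¬¬x2
  →5  T

Answer: YES — reaches normal form T in 5 ≤ 7 steps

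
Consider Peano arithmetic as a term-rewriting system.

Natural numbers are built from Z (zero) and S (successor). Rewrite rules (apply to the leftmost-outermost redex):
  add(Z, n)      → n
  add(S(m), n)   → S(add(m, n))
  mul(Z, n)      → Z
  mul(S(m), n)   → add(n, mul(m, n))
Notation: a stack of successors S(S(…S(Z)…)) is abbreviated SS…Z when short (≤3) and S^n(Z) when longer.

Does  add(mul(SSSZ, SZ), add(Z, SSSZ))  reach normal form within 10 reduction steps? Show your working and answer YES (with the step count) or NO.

Answer: NO — after 10 steps the term is S(S(add(S(add(Z, mul(Z, SZ))), add(Z, SSSZ)))), not yet normal

Reduction:
  start: add(mul(SSSZ, SZ), add(Z, SSSZ))
  →1  add(add(SZ, mul(SSZ, SZ)), add(Z, SSSZ))
  →2  add(S(add(Z, mul(SSZ, SZ))), add(Z, SSSZ))
  →3  S(add(add(Z, mul(SSZ, SZ)), add(Z, SSSZ)))
  →4  S(add(mul(SSZ, SZ), add(Z, SSSZ)))
  →5  S(add(add(SZ, mul(SZ, SZ)), add(Z, SSSZ)))
  →6  S(add(S(add(Z, mul(SZ, SZ))), add(Z, SSSZ)))
  →7  S(S(add(add(Z, mul(SZ, SZ)), add(Z, SSSZ))))
  →8  S(S(add(mul(SZ, SZ), add(Z, SSSZ))))
  →9  S(S(add(add(SZ, mul(Z, SZ)), add(Z, SSSZ))))
  →10  S(S(add(S(add(Z, mul(Z, SZ))), add(Z, SSSZ))))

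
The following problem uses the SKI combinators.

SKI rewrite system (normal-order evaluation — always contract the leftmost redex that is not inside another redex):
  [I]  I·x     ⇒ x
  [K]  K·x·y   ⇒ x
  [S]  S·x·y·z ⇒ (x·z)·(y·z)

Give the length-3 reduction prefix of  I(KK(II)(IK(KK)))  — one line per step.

  start: I(KK(II)(IK(KK)))
  [1] KK(II)(IK(KK))
  [2] K(IK(KK))
  [3] K(K(KK))

Answer: after 3 steps: K(K(KK))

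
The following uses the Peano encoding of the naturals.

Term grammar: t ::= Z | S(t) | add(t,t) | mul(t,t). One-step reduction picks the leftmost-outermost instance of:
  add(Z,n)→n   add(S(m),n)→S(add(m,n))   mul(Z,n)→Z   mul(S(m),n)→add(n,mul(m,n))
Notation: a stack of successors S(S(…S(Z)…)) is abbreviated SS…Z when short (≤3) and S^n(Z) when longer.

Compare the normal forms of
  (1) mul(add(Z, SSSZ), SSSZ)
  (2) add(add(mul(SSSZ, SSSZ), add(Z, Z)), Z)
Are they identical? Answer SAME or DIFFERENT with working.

Term A:
  start: mul(add(Z, SSSZ), SSSZ)
  step 1: mul(SSSZ, SSSZ)
  step 2: add(SSSZ, mul(SSZ, SSSZ))
  step 3: S(add(SSZ, mul(SSZ, SSSZ)))
  step 4: S(S(add(SZ, mul(SSZ, SSSZ))))
  step 5: S(S(S(add(Z, mul(SSZ, SSSZ)))))
  step 6: S(S(S(mul(SSZ, SSSZ))))
  step 7: S(S(S(add(SSSZ, mul(SZ, SSSZ)))))
  step 8: S(S(S(S(add(SSZ, mul(SZ, SSSZ))))))
  step 9: S(S(S(S(S(add(SZ, mul(SZ, SSSZ)))))))
  step 10: S(S(S(S(S(S(add(Z, mul(SZ, SSSZ))))))))
  step 11: S(S(S(S(S(S(mul(SZ, SSSZ)))))))
  step 12: S(S(S(S(S(S(add(SSSZ, mul(Z, SSSZ))))))))
  step 13: S(S(S(S(S(S(S(add(SSZ, mul(Z, SSSZ)))))))))
  step 14: S(S(S(S(S(S(S(S(add(SZ, mul(Z, SSSZ))))))))))
  step 15: S(S(S(S(S(S(S(S(S(add(Z, mul(Z, SSSZ)))))))))))
  step 16: S(S(S(S(S(S(S(S(S(mul(Z, SSSZ))))))))))
  step 17: S^9(Z)

Term B:
  start: add(add(mul(SSSZ, SSSZ), add(Z, Z)), Z)
  step 1: add(add(add(SSSZ, mul(SSZ, SSSZ)), add(Z, Z)), Z)
  step 2: add(add(S(add(SSZ, mul(SSZ, SSSZ))), add(Z, Z)), Z)
  step 3: add(S(add(add(SSZ, mul(SSZ, SSSZ)), add(Z, Z))), Z)
  step 4: S(add(add(add(SSZ, mul(SSZ, SSSZ)), add(Z, Z)), Z))
  step 5: S(add(add(S(add(SZ, mul(SSZ, SSSZ))), add(Z, Z)), Z))
  step 6: S(add(S(add(add(SZ, mul(SSZ, SSSZ)), add(Z, Z))), Z))
  step 7: S(S(add(add(add(SZ, mul(SSZ, SSSZ)), add(Z, Z)), Z)))
  step 8: S(S(add(add(S(add(Z, mul(SSZ, SSSZ))), add(Z, Z)), Z)))
  step 9: S(S(add(S(add(add(Z, mul(SSZ, SSSZ)), add(Z, Z))), Z)))
  step 10: S(S(S(add(add(add(Z, mul(SSZ, SSSZ)), add(Z, Z)), Z))))
  step 11: S(S(S(add(add(mul(SSZ, SSSZ), add(Z, Z)), Z))))
  step 12: S(S(S(add(add(add(SSSZ, mul(SZ, SSSZ)), add(Z, Z)), Z))))
  step 13: S(S(S(add(add(S(add(SSZ, mul(SZ, SSSZ))), add(Z, Z)), Z))))
  step 14: S(S(S(add(S(add(add(SSZ, mul(SZ, SSSZ)), add(Z, Z))), Z))))
  step 15: S(S(S(S(add(add(add(SSZ, mul(SZ, SSSZ)), add(Z, Z)), Z)))))
  step 16: S(S(S(S(add(add(S(add(SZ, mul(SZ, SSSZ))), add(Z, Z)), Z)))))
  step 17: S(S(S(S(add(S(add(add(SZ, mul(SZ, SSSZ)), add(Z, Z))), Z)))))
  step 18: S(S(S(S(S(add(add(add(SZ, mul(SZ, SSSZ)), add(Z, Z)), Z))))))
  step 19: S(S(S(S(S(add(add(S(add(Z, mul(SZ, SSSZ))), add(Z, Z)), Z))))))
  step 20: S(S(S(S(S(add(S(add(add(Z, mul(SZ, SSSZ)), add(Z, Z))), Z))))))
  step 21: S(S(S(S(S(S(add(add(add(Z, mul(SZ, SSSZ)), add(Z, Z)), Z)))))))
  step 22: S(S(S(S(S(S(add(add(mul(SZ, SSSZ), add(Z, Z)), Z)))))))
  step 23: S(S(S(S(S(S(add(add(add(SSSZ, mul(Z, SSSZ)), add(Z, Z)), Z)))))))
  step 24: S(S(S(S(S(S(add(add(S(add(SSZ, mul(Z, SSSZ))), add(Z, Z)), Z)))))))
  step 25: S(S(S(S(S(S(add(S(add(add(SSZ, mul(Z, SSSZ)), add(Z, Z))), Z)))))))
  step 26: S(S(S(S(S(S(S(add(add(add(SSZ, mul(Z, SSSZ)), add(Z, Z)), Z))))))))
  step 27: S(S(S(S(S(S(S(add(add(S(add(SZ, mul(Z, SSSZ))), add(Z, Z)), Z))))))))
  step 28: S(S(S(S(S(S(S(add(S(add(add(SZ, mul(Z, SSSZ)), add(Z, Z))), Z))))))))
  step 29: S(S(S(S(S(S(S(S(add(add(add(SZ, mul(Z, SSSZ)), add(Z, Z)), Z)))))))))
  step 30: S(S(S(S(S(S(S(S(add(add(S(add(Z, mul(Z, SSSZ))), add(Z, Z)), Z)))))))))
  step 31: S(S(S(S(S(S(S(S(add(S(add(add(Z, mul(Z, SSSZ)), add(Z, Z))), Z)))))))))
  step 32: S(S(S(S(S(S(S(S(S(add(add(add(Z, mul(Z, SSSZ)), add(Z, Z)), Z))))))))))
  step 33: S(S(S(S(S(S(S(S(S(add(add(mul(Z, SSSZ), add(Z, Z)), Z))))))))))
  step 34: S(S(S(S(S(S(S(S(S(add(add(Z, add(Z, Z)), Z))))))))))
  step 35: S(S(S(S(S(S(S(S(S(add(add(Z, Z), Z))))))))))
  step 36: S(S(S(S(S(S(S(S(S(add(Z, Z))))))))))
  step 37: S^9(Z)

Answer: SAME — A ⇓ S^9(Z), B ⇓ S^9(Z)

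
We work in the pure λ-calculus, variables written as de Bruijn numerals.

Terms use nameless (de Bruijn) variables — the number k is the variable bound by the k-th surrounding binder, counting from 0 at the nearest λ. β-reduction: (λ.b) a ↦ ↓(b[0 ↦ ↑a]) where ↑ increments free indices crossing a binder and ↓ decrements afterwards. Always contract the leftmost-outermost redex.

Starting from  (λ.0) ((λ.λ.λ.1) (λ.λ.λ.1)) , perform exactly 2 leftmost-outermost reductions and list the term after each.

Answer: after 2 steps: λ.λ.1

Derivation:
  start: (λ.0) ((λ.λ.λ.1) (λ.λ.λ.1))
  step 1: (λ.λ.λ.1) (λ.λ.λ.1)
  step 2: λ.λ.1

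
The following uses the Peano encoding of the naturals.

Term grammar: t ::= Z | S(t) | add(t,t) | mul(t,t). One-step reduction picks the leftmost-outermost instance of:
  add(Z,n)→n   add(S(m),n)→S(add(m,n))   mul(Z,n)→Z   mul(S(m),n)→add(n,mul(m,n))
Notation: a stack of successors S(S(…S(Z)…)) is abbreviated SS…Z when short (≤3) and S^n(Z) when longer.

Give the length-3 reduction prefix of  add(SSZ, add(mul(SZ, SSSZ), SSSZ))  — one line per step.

  start: add(SSZ, add(mul(SZ, SSSZ), SSSZ))
  [1] S(add(SZ, add(mul(SZ, SSSZ), SSSZ)))
  [2] S(S(add(Z, add(mul(SZ, SSSZ), SSSZ))))
  [3] S(S(add(mul(SZ, SSSZ), SSSZ)))

Answer: after 3 steps: S(S(add(mul(SZ, SSSZ), SSSZ)))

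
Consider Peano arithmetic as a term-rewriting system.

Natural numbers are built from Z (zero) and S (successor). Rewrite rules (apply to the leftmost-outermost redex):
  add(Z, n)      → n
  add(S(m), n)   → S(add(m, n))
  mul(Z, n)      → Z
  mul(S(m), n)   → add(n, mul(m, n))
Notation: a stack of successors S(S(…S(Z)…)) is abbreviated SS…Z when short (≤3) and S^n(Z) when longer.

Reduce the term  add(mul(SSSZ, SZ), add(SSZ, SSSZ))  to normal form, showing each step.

Answer: normal form = S^8(Z)  (in 17 steps)

Working:
  start: add(mul(SSSZ, SZ), add(SSZ, SSSZ))
  →1  add(add(SZ, mul(SSZ, SZ)), add(SSZ, SSSZ))
  →2  add(S(add(Z, mul(SSZ, SZ))), add(SSZ, SSSZ))
  →3  S(add(add(Z, mul(SSZ, SZ)), add(SSZ, SSSZ)))
  →4  S(add(mul(SSZ, SZ), add(SSZ, SSSZ)))
  →5  S(add(add(SZ, mul(SZ, SZ)), add(SSZ, SSSZ)))
  →6  S(add(S(add(Z, mul(SZ, SZ))), add(SSZ, SSSZ)))
  →7  S(S(add(add(Z, mul(SZ, SZ)), add(SSZ, SSSZ))))
  →8  S(S(add(mul(SZ, SZ), add(SSZ, SSSZ))))
  →9  S(S(add(add(SZ, mul(Z, SZ)), add(SSZ, SSSZ))))
  →10  S(S(add(S(add(Z, mul(Z, SZ))), add(SSZ, SSSZ))))
  →11  S(S(S(add(add(Z, mul(Z, SZ)), add(SSZ, SSSZ)))))
  →12  S(S(S(add(mul(Z, SZ), add(SSZ, SSSZ)))))
  →13  S(S(S(add(Z, add(SSZ, SSSZ)))))
  →14  S(S(S(add(SSZ, SSSZ))))
  →15  S(S(S(S(add(SZ, SSSZ)))))
  →16  S(S(S(S(S(add(Z, SSSZ))))))
  →17  S^8(Z)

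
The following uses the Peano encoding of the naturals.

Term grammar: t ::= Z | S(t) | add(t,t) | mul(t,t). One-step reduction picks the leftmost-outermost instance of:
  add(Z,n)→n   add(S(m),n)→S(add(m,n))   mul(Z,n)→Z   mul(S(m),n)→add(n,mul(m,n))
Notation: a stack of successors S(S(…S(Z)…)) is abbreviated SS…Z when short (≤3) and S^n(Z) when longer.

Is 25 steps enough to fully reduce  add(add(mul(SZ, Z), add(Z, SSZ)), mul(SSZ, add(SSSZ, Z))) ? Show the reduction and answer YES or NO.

  start: add(add(mul(SZ, Z), add(Z, SSZ)), mul(SSZ, add(SSSZ, Z)))
  [1] add(add(add(Z, mul(Z, Z)), add(Z, SSZ)), mul(SSZ, add(SSSZ, Z)))
  [2] add(add(mul(Z, Z), add(Z, SSZ)), mul(SSZ, add(SSSZ, Z)))
  [3] add(add(Z, add(Z, SSZ)), mul(SSZ, add(SSSZ, Z)))
  [4] add(add(Z, SSZ), mul(SSZ, add(SSSZ, Z)))
  [5] add(SSZ, mul(SSZ, add(SSSZ, Z)))
  [6] S(add(SZ, mul(SSZ, add(SSSZ, Z))))
  [7] S(S(add(Z, mul(SSZ, add(SSSZ, Z)))))
  [8] S(S(mul(SSZ, add(SSSZ, Z))))
  [9] S(S(add(add(SSSZ, Z), mul(SZ, add(SSSZ, Z)))))
  [10] S(S(add(S(add(SSZ, Z)), mul(SZ, add(SSSZ, Z)))))
  [11] S(S(S(add(add(SSZ, Z), mul(SZ, add(SSSZ, Z))))))
  [12] S(S(S(add(S(add(SZ, Z)), mul(SZ, add(SSSZ, Z))))))
  [13] S(S(S(S(add(add(SZ, Z), mul(SZ, add(SSSZ, Z)))))))
  [14] S(S(S(S(add(S(add(Z, Z)), mul(SZ, add(SSSZ, Z)))))))
  [15] S(S(S(S(S(add(add(Z, Z), mul(SZ, add(SSSZ, Z))))))))
  [16] S(S(S(S(S(add(Z, mul(SZ, add(SSSZ, Z))))))))
  [17] S(S(S(S(S(mul(SZ, add(SSSZ, Z)))))))
  [18] S(S(S(S(S(add(add(SSSZ, Z), mul(Z, add(SSSZ, Z))))))))
  [19] S(S(S(S(S(add(S(add(SSZ, Z)), mul(Z, add(SSSZ, Z))))))))
  [20] S(S(S(S(S(S(add(add(SSZ, Z), mul(Z, add(SSSZ, Z)))))))))
  [21] S(S(S(S(S(S(add(S(add(SZ, Z)), mul(Z, add(SSSZ, Z)))))))))
  [22] S(S(S(S(S(S(S(add(add(SZ, Z), mul(Z, add(SSSZ, Z))))))))))
  [23] S(S(S(S(S(S(S(add(S(add(Z, Z)), mul(Z, add(SSSZ, Z))))))))))
  [24] S(S(S(S(S(S(S(S(add(add(Z, Z), mul(Z, add(SSSZ, Z)))))))))))
  [25] S(S(S(S(S(S(S(S(add(Z, mul(Z, add(SSSZ, Z)))))))))))

Answer: NO — after 25 steps the term is S(S(S(S(S(S(S(S(add(Z, mul(Z, add(SSSZ, Z))))))))))), not yet normal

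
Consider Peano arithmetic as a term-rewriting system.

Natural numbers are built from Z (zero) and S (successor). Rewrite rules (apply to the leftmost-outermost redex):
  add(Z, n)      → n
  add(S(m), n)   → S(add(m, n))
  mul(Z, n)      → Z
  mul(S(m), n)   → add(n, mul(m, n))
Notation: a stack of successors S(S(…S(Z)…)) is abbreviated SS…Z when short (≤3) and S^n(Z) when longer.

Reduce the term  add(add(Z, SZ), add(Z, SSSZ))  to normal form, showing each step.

  start: add(add(Z, SZ), add(Z, SSSZ))
  [1] add(SZ, add(Z, SSSZ))
  [2] S(add(Z, add(Z, SSSZ)))
  [3] S(add(Z, SSSZ))
  [4] S^4(Z)

Answer: normal form = S^4(Z)  (in 4 steps)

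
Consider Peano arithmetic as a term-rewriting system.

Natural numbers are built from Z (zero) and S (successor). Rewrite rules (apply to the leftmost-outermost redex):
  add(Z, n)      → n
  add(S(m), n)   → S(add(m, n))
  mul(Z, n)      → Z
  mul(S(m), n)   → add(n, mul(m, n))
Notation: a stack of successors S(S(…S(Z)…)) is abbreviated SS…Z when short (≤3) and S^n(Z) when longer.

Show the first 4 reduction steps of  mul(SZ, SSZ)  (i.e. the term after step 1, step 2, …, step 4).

Answer: after 4 steps: S(S(mul(Z, SSZ)))

Working:
  start: mul(SZ, SSZ)
  [1] add(SSZ, mul(Z, SSZ))
  [2] S(add(SZ, mul(Z, SSZ)))
  [3] S(S(add(Z, mul(Z, SSZ))))
  [4] S(S(mul(Z, SSZ)))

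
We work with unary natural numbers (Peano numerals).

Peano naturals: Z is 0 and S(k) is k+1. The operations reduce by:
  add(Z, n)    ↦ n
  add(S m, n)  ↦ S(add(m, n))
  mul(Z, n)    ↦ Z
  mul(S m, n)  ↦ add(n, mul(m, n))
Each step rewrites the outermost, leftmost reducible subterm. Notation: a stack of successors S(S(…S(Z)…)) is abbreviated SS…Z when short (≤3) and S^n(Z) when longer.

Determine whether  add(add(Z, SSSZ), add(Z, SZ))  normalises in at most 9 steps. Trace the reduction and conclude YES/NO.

  start: add(add(Z, SSSZ), add(Z, SZ))
  [1] add(SSSZ, add(Z, SZ))
  [2] S(add(SSZ, add(Z, SZ)))
  [3] S(S(add(SZ, add(Z, SZ))))
  [4] S(S(S(add(Z, add(Z, SZ)))))
  [5] S(S(S(add(Z, SZ))))
  [6] S^4(Z)

Answer: YES — reaches normal form S^4(Z) in 6 ≤ 9 steps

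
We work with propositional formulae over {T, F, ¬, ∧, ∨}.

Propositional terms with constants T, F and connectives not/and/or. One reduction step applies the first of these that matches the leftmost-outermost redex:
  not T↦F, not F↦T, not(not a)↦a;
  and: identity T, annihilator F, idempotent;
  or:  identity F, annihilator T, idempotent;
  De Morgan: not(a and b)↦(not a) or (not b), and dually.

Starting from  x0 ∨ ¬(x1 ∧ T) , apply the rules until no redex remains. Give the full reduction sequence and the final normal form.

Answer: normal form = x0 ∨ ¬x1  (in 3 steps)

Derivation:
  start: x0 ∨ ¬(x1 ∧ T)
  →1  x0 ∨ (¬x1 ∨ ¬T)
  →2  x0 ∨ (¬x1 ∨ F)
  →3  x0 ∨ ¬x1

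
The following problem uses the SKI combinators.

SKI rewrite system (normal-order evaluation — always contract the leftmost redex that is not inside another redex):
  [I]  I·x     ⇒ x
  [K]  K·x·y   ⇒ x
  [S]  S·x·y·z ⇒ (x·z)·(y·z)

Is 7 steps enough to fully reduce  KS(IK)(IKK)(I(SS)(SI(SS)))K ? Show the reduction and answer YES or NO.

Answer: NO — after 7 steps the term is K(SK(IK(SSK))), not yet normal

Reduction:
  start: KS(IK)(IKK)(I(SS)(SI(SS)))K
  [1] S(IKK)(I(SS)(SI(SS)))K
  [2] IKKK(I(SS)(SI(SS))K)
  [3] KKK(I(SS)(SI(SS))K)
  [4] K(I(SS)(SI(SS))K)
  [5] K(SS(SI(SS))K)
  [6] K(SK(SI(SS)K))
  [7] K(SK(IK(SSK)))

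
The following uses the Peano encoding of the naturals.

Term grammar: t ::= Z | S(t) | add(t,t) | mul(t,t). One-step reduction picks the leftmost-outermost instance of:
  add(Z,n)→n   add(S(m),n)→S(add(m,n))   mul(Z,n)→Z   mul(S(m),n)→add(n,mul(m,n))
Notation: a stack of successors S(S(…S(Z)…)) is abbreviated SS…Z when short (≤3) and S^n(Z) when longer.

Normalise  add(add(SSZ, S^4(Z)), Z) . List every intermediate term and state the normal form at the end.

  start: add(add(SSZ, S^4(Z)), Z)
  →1  add(S(add(SZ, S^4(Z))), Z)
  →2  S(add(add(SZ, S^4(Z)), Z))
  →3  S(add(S(add(Z, S^4(Z))), Z))
  →4  S(S(add(add(Z, S^4(Z)), Z)))
  →5  S(S(add(S^4(Z), Z)))
  →6  S(S(S(add(SSSZ, Z))))
  →7  S(S(S(S(add(SSZ, Z)))))
  →8  S(S(S(S(S(add(SZ, Z))))))
  →9  S(S(S(S(S(S(add(Z, Z)))))))
  →10  S^6(Z)

Answer: normal form = S^6(Z)  (in 10 steps)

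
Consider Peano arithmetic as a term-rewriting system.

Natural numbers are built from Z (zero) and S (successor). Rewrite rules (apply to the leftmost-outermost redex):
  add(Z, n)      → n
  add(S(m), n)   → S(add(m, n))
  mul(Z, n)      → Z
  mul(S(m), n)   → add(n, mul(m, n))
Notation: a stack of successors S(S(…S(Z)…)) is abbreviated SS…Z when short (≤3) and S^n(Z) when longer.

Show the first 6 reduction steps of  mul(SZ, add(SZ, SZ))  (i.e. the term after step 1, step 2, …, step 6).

  start: mul(SZ, add(SZ, SZ))
  step 1: add(add(SZ, SZ), mul(Z, add(SZ, SZ)))
  step 2: add(S(add(Z, SZ)), mul(Z, add(SZ, SZ)))
  step 3: S(add(add(Z, SZ), mul(Z, add(SZ, SZ))))
  step 4: S(add(SZ, mul(Z, add(SZ, SZ))))
  step 5: S(S(add(Z, mul(Z, add(SZ, SZ)))))
  step 6: S(S(mul(Z, add(SZ, SZ))))

Answer: after 6 steps: S(S(mul(Z, add(SZ, SZ))))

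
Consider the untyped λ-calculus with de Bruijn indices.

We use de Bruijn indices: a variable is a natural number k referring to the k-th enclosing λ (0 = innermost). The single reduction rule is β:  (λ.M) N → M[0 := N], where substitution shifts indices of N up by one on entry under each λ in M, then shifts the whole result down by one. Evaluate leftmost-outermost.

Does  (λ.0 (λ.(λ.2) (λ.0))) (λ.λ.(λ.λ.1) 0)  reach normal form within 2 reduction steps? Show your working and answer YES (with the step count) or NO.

Answer: NO — after 2 steps the term is λ.(λ.λ.1) 0, not yet normal

Reduction:
  start: (λ.0 (λ.(λ.2) (λ.0))) (λ.λ.(λ.λ.1) 0)
  [1] (λ.λ.(λ.λ.1) 0) (λ.(λ.λ.λ.(λ.λ.1) 0) (λ.0))
  [2] λ.(λ.λ.1) 0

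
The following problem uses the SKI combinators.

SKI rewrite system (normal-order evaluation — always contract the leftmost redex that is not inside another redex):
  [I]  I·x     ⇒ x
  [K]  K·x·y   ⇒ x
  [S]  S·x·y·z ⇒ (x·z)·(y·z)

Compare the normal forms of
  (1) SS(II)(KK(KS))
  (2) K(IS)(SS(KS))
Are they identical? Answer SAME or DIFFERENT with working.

Answer: DIFFERENT — A ⇓ SKK, B ⇓ S

Working:
Term A:
  start: SS(II)(KK(KS))
  [1] S(KK(KS))(II(KK(KS)))
  [2] SK(II(KK(KS)))
  [3] SK(I(KK(KS)))
  [4] SK(KK(KS))
  [5] SKK

Term B:
  start: K(IS)(SS(KS))
  [1] IS
  [2] S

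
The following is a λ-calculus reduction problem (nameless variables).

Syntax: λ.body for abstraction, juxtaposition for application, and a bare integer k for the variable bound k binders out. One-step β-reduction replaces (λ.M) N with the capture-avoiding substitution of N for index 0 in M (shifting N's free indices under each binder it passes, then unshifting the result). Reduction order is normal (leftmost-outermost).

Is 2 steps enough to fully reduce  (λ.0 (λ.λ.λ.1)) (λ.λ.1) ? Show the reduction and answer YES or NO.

Answer: YES — reaches normal form λ.λ.λ.λ.1 in 2 ≤ 2 steps

Derivation:
  start: (λ.0 (λ.λ.λ.1)) (λ.λ.1)
  →1  (λ.λ.1) (λ.λ.λ.1)
  →2  λ.λ.λ.λ.1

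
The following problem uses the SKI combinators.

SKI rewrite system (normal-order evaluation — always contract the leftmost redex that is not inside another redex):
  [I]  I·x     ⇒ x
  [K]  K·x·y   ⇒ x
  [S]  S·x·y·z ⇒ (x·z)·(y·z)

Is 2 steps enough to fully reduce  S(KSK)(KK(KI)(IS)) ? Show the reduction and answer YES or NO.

Answer: NO — after 2 steps the term is SS(K(IS)), not yet normal

Reduction:
  start: S(KSK)(KK(KI)(IS))
  →1  SS(KK(KI)(IS))
  →2  SS(K(IS))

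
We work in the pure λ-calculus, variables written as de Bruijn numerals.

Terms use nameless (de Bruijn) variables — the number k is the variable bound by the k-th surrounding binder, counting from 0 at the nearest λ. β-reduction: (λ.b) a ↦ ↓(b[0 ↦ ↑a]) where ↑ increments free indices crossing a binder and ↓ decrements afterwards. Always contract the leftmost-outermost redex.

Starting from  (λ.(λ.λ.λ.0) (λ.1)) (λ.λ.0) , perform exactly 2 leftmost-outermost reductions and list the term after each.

  start: (λ.(λ.λ.λ.0) (λ.1)) (λ.λ.0)
  [1] (λ.λ.λ.0) (λ.λ.λ.0)
  [2] λ.λ.0

Answer: after 2 steps: λ.λ.0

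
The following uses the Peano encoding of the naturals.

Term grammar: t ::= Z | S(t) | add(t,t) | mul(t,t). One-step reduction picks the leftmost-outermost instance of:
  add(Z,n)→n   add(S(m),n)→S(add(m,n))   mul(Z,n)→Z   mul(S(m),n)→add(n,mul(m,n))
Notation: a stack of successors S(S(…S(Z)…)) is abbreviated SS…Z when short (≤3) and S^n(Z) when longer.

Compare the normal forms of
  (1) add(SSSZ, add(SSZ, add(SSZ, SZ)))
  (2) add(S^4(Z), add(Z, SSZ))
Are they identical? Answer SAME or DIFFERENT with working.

Answer: DIFFERENT — A ⇓ S^8(Z), B ⇓ S^6(Z)

Reduction:
Term A:
  start: add(SSSZ, add(SSZ, add(SSZ, SZ)))
  →1  S(add(SSZ, add(SSZ, add(SSZ, SZ))))
  →2  S(S(add(SZ, add(SSZ, add(SSZ, SZ)))))
  →3  S(S(S(add(Z, add(SSZ, add(SSZ, SZ))))))
  →4  S(S(S(add(SSZ, add(SSZ, SZ)))))
  →5  S(S(S(S(add(SZ, add(SSZ, SZ))))))
  →6  S(S(S(S(S(add(Z, add(SSZ, SZ)))))))
  →7  S(S(S(S(S(add(SSZ, SZ))))))
  →8  S(S(S(S(S(S(add(SZ, SZ)))))))
  →9  S(S(S(S(S(S(S(add(Z, SZ))))))))
  →10  S^8(Z)

Term B:
  start: add(S^4(Z), add(Z, SSZ))
  →1  S(add(SSSZ, add(Z, SSZ)))
  →2  S(S(add(SSZ, add(Z, SSZ))))
  →3  S(S(S(add(SZ, add(Z, SSZ)))))
  →4  S(S(S(S(add(Z, add(Z, SSZ))))))
  →5  S(S(S(S(add(Z, SSZ)))))
  →6  S^6(Z)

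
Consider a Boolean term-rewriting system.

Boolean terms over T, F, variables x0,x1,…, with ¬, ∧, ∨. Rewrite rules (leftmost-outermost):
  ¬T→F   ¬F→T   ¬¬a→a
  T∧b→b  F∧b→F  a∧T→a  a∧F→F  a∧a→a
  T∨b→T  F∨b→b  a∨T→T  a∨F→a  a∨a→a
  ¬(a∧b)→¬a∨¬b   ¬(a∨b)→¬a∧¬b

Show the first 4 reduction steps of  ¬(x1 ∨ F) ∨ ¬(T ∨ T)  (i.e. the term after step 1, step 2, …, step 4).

Answer: after 4 steps: ¬x1 ∨ (¬T ∧ ¬T)

Working:
  start: ¬(x1 ∨ F) ∨ ¬(T ∨ T)
  step 1: (¬x1 ∧ ¬F) ∨ ¬(T ∨ T)
  step 2: (¬x1 ∧ T) ∨ ¬(T ∨ T)
  step 3: ¬x1 ∨ ¬(T ∨ T)
  step 4: ¬x1 ∨ (¬T ∧ ¬T)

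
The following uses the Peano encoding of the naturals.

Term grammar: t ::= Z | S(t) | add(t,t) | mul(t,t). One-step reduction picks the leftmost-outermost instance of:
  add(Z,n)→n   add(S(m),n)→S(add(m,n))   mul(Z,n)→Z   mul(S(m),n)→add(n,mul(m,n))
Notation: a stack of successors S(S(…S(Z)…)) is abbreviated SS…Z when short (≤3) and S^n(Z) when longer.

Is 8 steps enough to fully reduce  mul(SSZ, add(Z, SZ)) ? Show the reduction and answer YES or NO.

  start: mul(SSZ, add(Z, SZ))
  step 1: add(add(Z, SZ), mul(SZ, add(Z, SZ)))
  step 2: add(SZ, mul(SZ, add(Z, SZ)))
  step 3: S(add(Z, mul(SZ, add(Z, SZ))))
  step 4: S(mul(SZ, add(Z, SZ)))
  step 5: S(add(add(Z, SZ), mul(Z, add(Z, SZ))))
  step 6: S(add(SZ, mul(Z, add(Z, SZ))))
  step 7: S(S(add(Z, mul(Z, add(Z, SZ)))))
  step 8: S(S(mul(Z, add(Z, SZ))))

Answer: NO — after 8 steps the term is S(S(mul(Z, add(Z, SZ)))), not yet normal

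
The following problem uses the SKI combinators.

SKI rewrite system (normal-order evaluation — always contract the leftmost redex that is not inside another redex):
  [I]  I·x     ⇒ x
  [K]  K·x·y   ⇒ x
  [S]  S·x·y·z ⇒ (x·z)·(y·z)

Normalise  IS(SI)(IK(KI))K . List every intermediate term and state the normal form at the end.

  start: IS(SI)(IK(KI))K
  step 1: S(SI)(IK(KI))K
  step 2: SIK(IK(KI)K)
  step 3: I(IK(KI)K)(K(IK(KI)K))
  step 4: IK(KI)K(K(IK(KI)K))
  step 5: K(KI)K(K(IK(KI)K))
  step 6: KI(K(IK(KI)K))
  step 7: I

Answer: normal form = I  (in 7 steps)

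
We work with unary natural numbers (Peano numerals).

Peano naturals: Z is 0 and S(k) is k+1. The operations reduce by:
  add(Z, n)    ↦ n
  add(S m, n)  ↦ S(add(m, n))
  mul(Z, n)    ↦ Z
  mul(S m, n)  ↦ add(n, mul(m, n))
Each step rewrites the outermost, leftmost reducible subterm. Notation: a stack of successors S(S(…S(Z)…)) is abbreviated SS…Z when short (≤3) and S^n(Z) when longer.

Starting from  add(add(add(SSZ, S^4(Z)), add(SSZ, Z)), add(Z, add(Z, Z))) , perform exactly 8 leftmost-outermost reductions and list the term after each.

  start: add(add(add(SSZ, S^4(Z)), add(SSZ, Z)), add(Z, add(Z, Z)))
  [1] add(add(S(add(SZ, S^4(Z))), add(SSZ, Z)), add(Z, add(Z, Z)))
  [2] add(S(add(add(SZ, S^4(Z)), add(SSZ, Z))), add(Z, add(Z, Z)))
  [3] S(add(add(add(SZ, S^4(Z)), add(SSZ, Z)), add(Z, add(Z, Z))))
  [4] S(add(add(S(add(Z, S^4(Z))), add(SSZ, Z)), add(Z, add(Z, Z))))
  [5] S(add(S(add(add(Z, S^4(Z)), add(SSZ, Z))), add(Z, add(Z, Z))))
  [6] S(S(add(add(add(Z, S^4(Z)), add(SSZ, Z)), add(Z, add(Z, Z)))))
  [7] S(S(add(add(S^4(Z), add(SSZ, Z)), add(Z, add(Z, Z)))))
  [8] S(S(add(S(add(SSSZ, add(SSZ, Z))), add(Z, add(Z, Z)))))

Answer: after 8 steps: S(S(add(S(add(SSSZ, add(SSZ, Z))), add(Z, add(Z, Z)))))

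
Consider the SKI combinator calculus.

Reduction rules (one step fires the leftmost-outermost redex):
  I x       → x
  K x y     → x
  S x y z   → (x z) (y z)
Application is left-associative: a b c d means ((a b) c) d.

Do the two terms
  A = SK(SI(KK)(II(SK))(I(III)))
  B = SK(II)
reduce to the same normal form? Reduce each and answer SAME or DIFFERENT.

Answer: SAME — A ⇓ SKI, B ⇓ SKI

Working:
Term A:
  start: SK(SI(KK)(II(SK))(I(III)))
  [1] SK(I(II(SK))(KK(II(SK)))(I(III)))
  [2] SK(II(SK)(KK(II(SK)))(I(III)))
  [3] SK(I(SK)(KK(II(SK)))(I(III)))
  [4] SK(SK(KK(II(SK)))(I(III)))
  [5] SK(K(I(III))(KK(II(SK))(I(III))))
  [6] SK(I(III))
  [7] SK(III)
  [8] SK(II)
  [9] SKI

Term B:
  start: SK(II)
  [1] SKI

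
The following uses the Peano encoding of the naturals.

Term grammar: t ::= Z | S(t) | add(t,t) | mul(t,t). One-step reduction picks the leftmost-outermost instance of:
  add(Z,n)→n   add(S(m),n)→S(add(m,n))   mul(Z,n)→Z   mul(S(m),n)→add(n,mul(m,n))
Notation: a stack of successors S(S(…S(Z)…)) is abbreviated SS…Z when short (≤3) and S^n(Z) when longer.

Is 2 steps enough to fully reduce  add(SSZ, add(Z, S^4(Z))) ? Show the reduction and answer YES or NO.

Answer: NO — after 2 steps the term is S(S(add(Z, add(Z, S^4(Z))))), not yet normal

Reduction:
  start: add(SSZ, add(Z, S^4(Z)))
  step 1: S(add(SZ, add(Z, S^4(Z))))
  step 2: S(S(add(Z, add(Z, S^4(Z)))))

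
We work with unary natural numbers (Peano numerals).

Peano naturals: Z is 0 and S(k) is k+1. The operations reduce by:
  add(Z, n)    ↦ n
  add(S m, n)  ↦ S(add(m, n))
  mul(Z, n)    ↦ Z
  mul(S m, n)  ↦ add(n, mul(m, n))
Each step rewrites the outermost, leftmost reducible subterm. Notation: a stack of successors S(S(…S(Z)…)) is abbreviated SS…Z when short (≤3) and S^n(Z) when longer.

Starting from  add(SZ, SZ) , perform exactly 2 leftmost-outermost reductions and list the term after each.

Answer: after 2 steps: SSZ

Reduction:
  start: add(SZ, SZ)
  →1  S(add(Z, SZ))
  →2  SSZ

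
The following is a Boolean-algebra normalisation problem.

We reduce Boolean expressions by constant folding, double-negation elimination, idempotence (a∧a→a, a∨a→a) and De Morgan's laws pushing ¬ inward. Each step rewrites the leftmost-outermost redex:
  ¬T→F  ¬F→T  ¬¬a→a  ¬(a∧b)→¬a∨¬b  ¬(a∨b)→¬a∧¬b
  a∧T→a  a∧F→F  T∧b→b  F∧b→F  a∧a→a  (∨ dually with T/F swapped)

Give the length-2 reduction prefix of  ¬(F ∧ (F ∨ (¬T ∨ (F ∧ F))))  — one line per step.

  start: ¬(F ∧ (F ∨ (¬T ∨ (F ∧ F))))
  step 1: ¬F ∨ ¬(F ∨ (¬T ∨ (F ∧ F)))
  step 2: T ∨ ¬(F ∨ (¬T ∨ (F ∧ F)))

Answer: after 2 steps: T ∨ ¬(F ∨ (¬T ∨ (F ∧ F)))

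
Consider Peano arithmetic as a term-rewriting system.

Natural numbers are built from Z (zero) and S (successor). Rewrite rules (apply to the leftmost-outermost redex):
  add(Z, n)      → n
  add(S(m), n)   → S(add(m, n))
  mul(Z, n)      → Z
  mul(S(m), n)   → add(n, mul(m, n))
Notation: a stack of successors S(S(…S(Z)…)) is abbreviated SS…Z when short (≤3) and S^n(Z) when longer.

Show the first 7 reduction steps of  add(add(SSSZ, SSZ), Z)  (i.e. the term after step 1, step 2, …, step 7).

  start: add(add(SSSZ, SSZ), Z)
  step 1: add(S(add(SSZ, SSZ)), Z)
  step 2: S(add(add(SSZ, SSZ), Z))
  step 3: S(add(S(add(SZ, SSZ)), Z))
  step 4: S(S(add(add(SZ, SSZ), Z)))
  step 5: S(S(add(S(add(Z, SSZ)), Z)))
  step 6: S(S(S(add(add(Z, SSZ), Z))))
  step 7: S(S(S(add(SSZ, Z))))

Answer: after 7 steps: S(S(S(add(SSZ, Z))))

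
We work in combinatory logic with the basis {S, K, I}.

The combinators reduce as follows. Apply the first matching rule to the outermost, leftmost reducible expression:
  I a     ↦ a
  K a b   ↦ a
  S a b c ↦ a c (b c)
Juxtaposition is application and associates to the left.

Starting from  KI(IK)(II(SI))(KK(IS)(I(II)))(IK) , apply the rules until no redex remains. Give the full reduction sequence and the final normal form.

Answer: normal form = KI  (in 11 steps)

Derivation:
  start: KI(IK)(II(SI))(KK(IS)(I(II)))(IK)
  step 1: I(II(SI))(KK(IS)(I(II)))(IK)
  step 2: II(SI)(KK(IS)(I(II)))(IK)
  step 3: I(SI)(KK(IS)(I(II)))(IK)
  step 4: SI(KK(IS)(I(II)))(IK)
  step 5: I(IK)(KK(IS)(I(II))(IK))
  step 6: IK(KK(IS)(I(II))(IK))
  step 7: K(KK(IS)(I(II))(IK))
  step 8: K(K(I(II))(IK))
  step 9: K(I(II))
  step 10: K(II)
  step 11: KI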